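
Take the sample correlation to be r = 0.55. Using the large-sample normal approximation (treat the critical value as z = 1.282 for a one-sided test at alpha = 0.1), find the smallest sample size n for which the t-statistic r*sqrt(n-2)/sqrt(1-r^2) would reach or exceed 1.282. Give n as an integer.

r√(n−2)/√(1−r²) ≥ 1.282  ⇔  n−2 ≥ (1.282)²·(1−r²)/r²
(1−r²)/r² = (1−0.3025)/0.3025 = 2.3058
n ≥ 2 + 1.643524·2.3058 = 2 + 3.7896 = 5.7896
⌈5.7896⌉ = 6

6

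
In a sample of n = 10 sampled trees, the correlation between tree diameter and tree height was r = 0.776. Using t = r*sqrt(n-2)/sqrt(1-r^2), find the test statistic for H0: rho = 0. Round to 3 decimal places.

3.480

t = r·√(n−2) / √(1−r²) with r = 0.776, n = 10
  = 0.776·√8 / √(1 − 0.602176)
  = 0.776·2.828427 / 0.630733
  = 2.194859 / 0.630733 = 3.480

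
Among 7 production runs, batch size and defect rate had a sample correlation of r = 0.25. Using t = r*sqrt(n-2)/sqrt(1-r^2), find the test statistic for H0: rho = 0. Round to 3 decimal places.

1 − r² = 1 − 0.0625 = 0.9375;  √(1−r²) = 0.968246
√(n−2) = √5 = 2.236068
t = r·√(n−2)/√(1−r²) = 0.25 · 2.236068 / 0.968246 = 0.577

0.577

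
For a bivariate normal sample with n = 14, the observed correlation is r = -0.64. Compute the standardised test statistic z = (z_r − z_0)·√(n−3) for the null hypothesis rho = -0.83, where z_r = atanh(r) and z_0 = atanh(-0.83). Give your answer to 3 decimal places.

z_r = atanh(-0.64) = -0.758174,  z_0 = atanh(-0.83) = -1.188136
SE = 1/√(n−3) = 1/√11 = 0.301511
z = (z_r − z_0)/SE = (-0.758174 − (-1.188136)) / 0.301511 = 0.429962 / 0.301511 = 1.426

1.426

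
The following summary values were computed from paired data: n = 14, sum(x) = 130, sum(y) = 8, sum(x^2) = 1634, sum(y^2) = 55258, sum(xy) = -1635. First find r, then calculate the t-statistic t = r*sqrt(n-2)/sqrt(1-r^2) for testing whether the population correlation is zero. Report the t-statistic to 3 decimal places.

-1.303

S_xy = nΣxy − ΣxΣy = 14·(-1635) − 130·8 = -22890 − 1040 = -23930
S_xx = nΣx² − (Σx)² = 14·1634 − 130² = 22876 − 16900 = 5976
S_yy = nΣy² − (Σy)² = 14·55258 − 8² = 773612 − 64 = 773548
r = S_xy / √(S_xx·S_yy) = -23930 / √(5976·773548) = -23930 / √4622722848 = -23930 / 67990.6085 = -0.3520
t = r·√(n−2)/√(1−r²) = -0.3520·√12 / √(1−0.123904) = -1.219364 / 0.936000 = -1.303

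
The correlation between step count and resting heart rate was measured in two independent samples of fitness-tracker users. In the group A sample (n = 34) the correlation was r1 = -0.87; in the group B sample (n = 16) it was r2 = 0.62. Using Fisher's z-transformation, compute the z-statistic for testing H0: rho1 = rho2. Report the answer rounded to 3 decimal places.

-6.229

z1 = atanh(-0.87) = -1.333080,  z2 = atanh(0.62) = 0.725005
SE = √(1/(n1−3) + 1/(n2−3)) = √(1/31 + 1/13) = √(0.0322581 + 0.0769231) = √0.1091812 = 0.330426
z = (z1 − z2)/SE = (-1.333080 − 0.725005) / 0.330426 = -2.058085 / 0.330426 = -6.229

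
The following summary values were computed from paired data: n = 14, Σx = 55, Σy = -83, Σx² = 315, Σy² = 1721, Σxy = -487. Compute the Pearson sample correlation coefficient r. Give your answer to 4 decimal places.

S_xy = nΣxy − ΣxΣy = 14·(-487) − 55·(-83) = -6818 − (-4565) = -2253
S_xx = nΣx² − (Σx)² = 14·315 − 55² = 4410 − 3025 = 1385
S_yy = nΣy² − (Σy)² = 14·1721 − (-83)² = 24094 − 6889 = 17205
r = S_xy / √(S_xx·S_yy) = -2253 / √(1385·17205) = -2253 / √23828925 = -2253 / 4881.4880 = -0.4615

-0.4615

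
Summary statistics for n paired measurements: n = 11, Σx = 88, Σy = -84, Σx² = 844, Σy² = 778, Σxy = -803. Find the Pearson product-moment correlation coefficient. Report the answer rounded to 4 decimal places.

-0.9475

S_xy = nΣxy − ΣxΣy = 11·(-803) − 88·(-84) = -8833 − (-7392) = -1441
S_xx = nΣx² − (Σx)² = 11·844 − 88² = 9284 − 7744 = 1540
S_yy = nΣy² − (Σy)² = 11·778 − (-84)² = 8558 − 7056 = 1502
r = S_xy / √(S_xx·S_yy) = -1441 / √(1540·1502) = -1441 / √2313080 = -1441 / 1520.8813 = -0.9475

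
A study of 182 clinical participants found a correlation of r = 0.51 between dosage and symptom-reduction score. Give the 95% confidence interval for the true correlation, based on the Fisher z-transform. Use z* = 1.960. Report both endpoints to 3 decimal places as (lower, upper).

(0.394, 0.610)

z_r = atanh(0.51) = 0.562730;  SE = 1/√(n−3) = 1/√179 = 0.074744
z-limits: 0.562730 ± 1.960·0.074744 = 0.562730 ± 0.146498 = [0.416232, 0.709228]
ρ-limits: (tanh 0.416232, tanh 0.709228) = (0.394, 0.610)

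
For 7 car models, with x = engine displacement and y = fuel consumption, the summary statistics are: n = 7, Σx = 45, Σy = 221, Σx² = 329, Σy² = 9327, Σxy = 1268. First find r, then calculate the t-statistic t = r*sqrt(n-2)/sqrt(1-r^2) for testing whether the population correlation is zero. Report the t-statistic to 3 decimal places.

S_xy = nΣxy − ΣxΣy = 7·1268 − 45·221 = 8876 − 9945 = -1069
S_xx = nΣx² − (Σx)² = 7·329 − 45² = 2303 − 2025 = 278
S_yy = nΣy² − (Σy)² = 7·9327 − 221² = 65289 − 48841 = 16448
r = S_xy / √(S_xx·S_yy) = -1069 / √(278·16448) = -1069 / √4572544 = -1069 / 2138.3508 = -0.4999
t = r·√(n−2)/√(1−r²) = -0.4999·√5 / √(1−0.249900) = -1.117810 / 0.866083 = -1.291

-1.291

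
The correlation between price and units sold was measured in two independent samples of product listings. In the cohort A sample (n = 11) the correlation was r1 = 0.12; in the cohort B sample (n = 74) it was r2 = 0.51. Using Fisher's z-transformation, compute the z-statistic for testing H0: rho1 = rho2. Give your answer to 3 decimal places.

z1 = atanh(0.12) = 0.120581,  z2 = atanh(0.51) = 0.562730
SE = √(1/(n1−3) + 1/(n2−3)) = √(1/8 + 1/71) = √(0.1250000 + 0.0140845) = √0.1390845 = 0.372940
z = (z1 − z2)/SE = (0.120581 − 0.562730) / 0.372940 = -0.442149 / 0.372940 = -1.186

-1.186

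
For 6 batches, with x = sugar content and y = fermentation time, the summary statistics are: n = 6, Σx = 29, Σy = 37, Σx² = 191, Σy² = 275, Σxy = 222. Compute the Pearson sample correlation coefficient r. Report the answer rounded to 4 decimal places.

S_xy = nΣxy − ΣxΣy = 6·222 − 29·37 = 1332 − 1073 = 259
S_xx = nΣx² − (Σx)² = 6·191 − 29² = 1146 − 841 = 305
S_yy = nΣy² − (Σy)² = 6·275 − 37² = 1650 − 1369 = 281
r = S_xy / √(S_xx·S_yy) = 259 / √(305·281) = 259 / √85705 = 259 / 292.7542 = 0.8847

0.8847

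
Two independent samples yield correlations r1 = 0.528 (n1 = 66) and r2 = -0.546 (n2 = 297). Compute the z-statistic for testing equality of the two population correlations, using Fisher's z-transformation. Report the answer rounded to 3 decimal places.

8.644

z1 = atanh(0.528) = 0.587368,  z2 = atanh(-0.546) = -0.612665
SE = √(1/(n1−3) + 1/(n2−3)) = √(1/63 + 1/294) = √(0.0158730 + 0.0034014) = √0.0192744 = 0.138832
z = (z1 − z2)/SE = (0.587368 − (-0.612665)) / 0.138832 = 1.200033 / 0.138832 = 8.644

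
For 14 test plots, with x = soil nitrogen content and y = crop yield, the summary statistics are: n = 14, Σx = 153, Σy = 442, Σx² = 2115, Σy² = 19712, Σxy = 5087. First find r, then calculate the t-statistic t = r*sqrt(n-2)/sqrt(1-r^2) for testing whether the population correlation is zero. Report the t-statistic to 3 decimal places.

S_xy = nΣxy − ΣxΣy = 14·5087 − 153·442 = 71218 − 67626 = 3592
S_xx = nΣx² − (Σx)² = 14·2115 − 153² = 29610 − 23409 = 6201
S_yy = nΣy² − (Σy)² = 14·19712 − 442² = 275968 − 195364 = 80604
r = S_xy / √(S_xx·S_yy) = 3592 / √(6201·80604) = 3592 / √499825404 = 3592 / 22356.7753 = 0.1607
t = r·√(n−2)/√(1−r²) = 0.1607·√12 / √(1−0.025824) = 0.556681 / 0.987004 = 0.564

0.564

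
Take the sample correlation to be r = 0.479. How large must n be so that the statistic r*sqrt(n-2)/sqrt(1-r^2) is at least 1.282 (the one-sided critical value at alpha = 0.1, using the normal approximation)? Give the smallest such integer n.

8

Need r·√(n−2)/√(1−r²) ≥ 1.282
√(n−2) ≥ 1.282·√(1−0.229441) / 0.479 = 1.282·0.877815 / 0.479 = 2.3494
n−2 ≥ 5.5197  ⇒  n ≥ 7.5197
Smallest integer n = 8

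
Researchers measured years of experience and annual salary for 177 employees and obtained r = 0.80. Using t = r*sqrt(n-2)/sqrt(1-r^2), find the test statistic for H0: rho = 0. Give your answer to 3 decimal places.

t = r·√(n−2) / √(1−r²) with r = 0.80, n = 177
  = 0.80·√175 / √(1 − 0.6400)
  = 0.80·13.228757 / 0.600000
  = 10.583006 / 0.600000 = 17.638

17.638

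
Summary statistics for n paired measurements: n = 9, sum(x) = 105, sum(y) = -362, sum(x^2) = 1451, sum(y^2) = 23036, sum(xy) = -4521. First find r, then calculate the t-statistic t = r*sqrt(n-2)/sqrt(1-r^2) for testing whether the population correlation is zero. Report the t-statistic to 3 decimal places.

-0.583

Numerator: nΣxy − (Σx)(Σy) = 9·(-4521) − (105)(-362) = -2679
Denominator: √[(nΣx²−(Σx)²)(nΣy²−(Σy)²)]
  nΣx²−(Σx)² = 9·1451 − 11025 = 2034;  nΣy²−(Σy)² = 9·23036 − 131044 = 76280
  √(2034·76280) = √155153520 = 12456.0636
r = -2679 / 12456.0636 = -0.2151
t = r·√(n−2)/√(1−r²) = -0.2151·√7 / √(1−0.046268) = -0.569101 / 0.976592 = -0.583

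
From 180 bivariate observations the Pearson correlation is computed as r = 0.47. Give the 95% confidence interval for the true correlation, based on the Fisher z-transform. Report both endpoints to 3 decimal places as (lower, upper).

z_r = atanh(0.47) = 0.510070;  SE = 1/√(n−3) = 1/√177 = 0.075165
z-limits: 0.510070 ± 1.960·0.075165 = 0.510070 ± 0.147323 = [0.362747, 0.657393]
ρ-limits: (tanh 0.362747, tanh 0.657393) = (0.348, 0.577)

(0.348, 0.577)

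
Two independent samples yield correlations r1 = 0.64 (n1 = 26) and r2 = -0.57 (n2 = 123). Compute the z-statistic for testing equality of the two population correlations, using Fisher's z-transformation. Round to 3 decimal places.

Fisher z-transforms: z1 = atanh(0.64) = 0.758174, z2 = atanh(-0.57) = -0.647523; difference d = 1.405697
Var(d) = 1/23 + 1/120 = 0.0434783 + 0.0083333 = 0.0518116
z = d/√Var(d) = 1.405697 / √0.0518116 = 1.405697 / 0.227622 = 6.176

6.176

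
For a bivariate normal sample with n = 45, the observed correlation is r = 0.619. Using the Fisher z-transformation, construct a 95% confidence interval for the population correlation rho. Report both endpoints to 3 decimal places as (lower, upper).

z_r = atanh(0.619) = 0.723382;  SE = 1/√(n−3) = 1/√42 = 0.154303
z-limits: 0.723382 ± 1.960·0.154303 = 0.723382 ± 0.302434 = [0.420948, 1.025816]
ρ-limits: (tanh 0.420948, tanh 1.025816) = (0.398, 0.772)

(0.398, 0.772)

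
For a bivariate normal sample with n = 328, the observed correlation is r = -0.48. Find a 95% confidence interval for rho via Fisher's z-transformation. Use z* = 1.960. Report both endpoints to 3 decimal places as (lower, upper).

Fisher z: z_r = atanh(r) = ½·ln((1+(-0.48))/(1−(-0.48))) = -0.522984
SE(z) = 1/√(n−3) = 1/√325 = 0.055470
95% ⇒ z* = 1.960; margin = 1.960·0.055470 = 0.108721
CI on z-scale: (-0.631705, -0.414263)
Back-transform: tanh(-0.631705) = -0.559225, tanh(-0.414263) = -0.392086

(-0.559, -0.392)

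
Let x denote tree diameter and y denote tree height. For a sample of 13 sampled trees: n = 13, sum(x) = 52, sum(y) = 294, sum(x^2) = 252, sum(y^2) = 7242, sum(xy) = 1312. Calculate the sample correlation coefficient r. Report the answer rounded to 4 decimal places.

S_xy = nΣxy − ΣxΣy = 13·1312 − 52·294 = 17056 − 15288 = 1768
S_xx = nΣx² − (Σx)² = 13·252 − 52² = 3276 − 2704 = 572
S_yy = nΣy² − (Σy)² = 13·7242 − 294² = 94146 − 86436 = 7710
r = S_xy / √(S_xx·S_yy) = 1768 / √(572·7710) = 1768 / √4410120 = 1768 / 2100.0286 = 0.8419

0.8419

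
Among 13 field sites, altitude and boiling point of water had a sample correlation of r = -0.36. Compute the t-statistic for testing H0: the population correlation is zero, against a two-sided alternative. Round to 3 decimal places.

-1.280

1 − r² = 1 − 0.1296 = 0.8704;  √(1−r²) = 0.932952
√(n−2) = √11 = 3.316625
t = r·√(n−2)/√(1−r²) = -0.36 · 3.316625 / 0.932952 = -1.280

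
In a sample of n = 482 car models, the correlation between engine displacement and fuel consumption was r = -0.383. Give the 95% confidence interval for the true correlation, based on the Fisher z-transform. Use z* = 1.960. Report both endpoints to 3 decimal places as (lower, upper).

(-0.457, -0.304)

Fisher z: z_r = atanh(r) = ½·ln((1+(-0.383))/(1−(-0.383))) = -0.403571
SE(z) = 1/√(n−3) = 1/√479 = 0.045691
95% ⇒ z* = 1.960; margin = 1.960·0.045691 = 0.089554
CI on z-scale: (-0.493125, -0.314017)
Back-transform: tanh(-0.493125) = -0.456693, tanh(-0.314017) = -0.304087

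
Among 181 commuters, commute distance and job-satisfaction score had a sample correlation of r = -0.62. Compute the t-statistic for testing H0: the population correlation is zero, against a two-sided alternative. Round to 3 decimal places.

1 − r² = 1 − 0.3844 = 0.6156;  √(1−r²) = 0.784602
√(n−2) = √179 = 13.379088
t = r·√(n−2)/√(1−r²) = -0.62 · 13.379088 / 0.784602 = -10.572

-10.572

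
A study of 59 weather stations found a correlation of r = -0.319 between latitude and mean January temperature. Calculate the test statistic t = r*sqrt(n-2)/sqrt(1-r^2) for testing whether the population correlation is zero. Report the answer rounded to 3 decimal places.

1 − r² = 1 − 0.101761 = 0.898239;  √(1−r²) = 0.947755
√(n−2) = √57 = 7.549834
t = r·√(n−2)/√(1−r²) = -0.319 · 7.549834 / 0.947755 = -2.541

-2.541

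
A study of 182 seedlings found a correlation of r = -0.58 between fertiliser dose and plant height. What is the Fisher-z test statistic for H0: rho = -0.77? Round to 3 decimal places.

z_r = atanh(-0.58) = -0.662463,  z_0 = atanh(-0.77) = -1.020328
SE = 1/√(n−3) = 1/√179 = 0.074744
z = (z_r − z_0)/SE = (-0.662463 − (-1.020328)) / 0.074744 = 0.357865 / 0.074744 = 4.788

4.788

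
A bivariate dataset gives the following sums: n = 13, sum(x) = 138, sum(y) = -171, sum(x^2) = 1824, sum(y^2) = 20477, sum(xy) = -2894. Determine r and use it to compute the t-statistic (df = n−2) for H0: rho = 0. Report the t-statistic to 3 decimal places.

S_xy = nΣxy − ΣxΣy = 13·(-2894) − 138·(-171) = -37622 − (-23598) = -14024
S_xx = nΣx² − (Σx)² = 13·1824 − 138² = 23712 − 19044 = 4668
S_yy = nΣy² − (Σy)² = 13·20477 − (-171)² = 266201 − 29241 = 236960
r = S_xy / √(S_xx·S_yy) = -14024 / √(4668·236960) = -14024 / √1106129280 = -14024 / 33258.5219 = -0.4217
t = r·√(n−2)/√(1−r²) = -0.4217·√11 / √(1−0.177831) = -1.398621 / 0.906735 = -1.542

-1.542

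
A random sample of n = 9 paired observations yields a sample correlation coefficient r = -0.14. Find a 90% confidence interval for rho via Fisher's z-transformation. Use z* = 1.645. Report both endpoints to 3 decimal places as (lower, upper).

z_r = atanh(-0.14) = -0.140926;  SE = 1/√(n−3) = 1/√6 = 0.408248
z-limits: -0.140926 ± 1.645·0.408248 = -0.140926 ± 0.671568 = [-0.812494, 0.530642]
ρ-limits: (tanh -0.812494, tanh 0.530642) = (-0.671, 0.486)

(-0.671, 0.486)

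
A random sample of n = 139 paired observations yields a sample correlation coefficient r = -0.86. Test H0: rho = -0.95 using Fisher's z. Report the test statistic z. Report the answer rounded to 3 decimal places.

6.279

z_r = atanh(-0.86) = -1.293345,  z_0 = atanh(-0.95) = -1.831781
SE = 1/√(n−3) = 1/√136 = 0.085749
z = (z_r − z_0)/SE = (-1.293345 − (-1.831781)) / 0.085749 = 0.538436 / 0.085749 = 6.279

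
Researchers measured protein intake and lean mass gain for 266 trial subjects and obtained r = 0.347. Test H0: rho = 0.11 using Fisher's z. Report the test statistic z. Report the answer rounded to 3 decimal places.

4.080

z_r = atanh(0.347) = 0.362029,  z_0 = atanh(0.11) = 0.110447
SE = 1/√(n−3) = 1/√263 = 0.061663
z = (z_r − z_0)/SE = (0.362029 − 0.110447) / 0.061663 = 0.251582 / 0.061663 = 4.080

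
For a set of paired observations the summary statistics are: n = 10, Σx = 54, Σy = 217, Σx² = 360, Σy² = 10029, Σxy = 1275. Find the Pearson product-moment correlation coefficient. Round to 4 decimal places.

0.1711

S_xy = nΣxy − ΣxΣy = 10·1275 − 54·217 = 12750 − 11718 = 1032
S_xx = nΣx² − (Σx)² = 10·360 − 54² = 3600 − 2916 = 684
S_yy = nΣy² − (Σy)² = 10·10029 − 217² = 100290 − 47089 = 53201
r = S_xy / √(S_xx·S_yy) = 1032 / √(684·53201) = 1032 / √36389484 = 1032 / 6032.3697 = 0.1711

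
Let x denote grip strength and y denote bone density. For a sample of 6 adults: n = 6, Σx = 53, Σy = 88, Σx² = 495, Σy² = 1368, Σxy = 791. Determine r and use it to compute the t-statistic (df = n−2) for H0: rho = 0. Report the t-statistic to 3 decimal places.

Numerator: nΣxy − (Σx)(Σy) = 6·791 − (53)(88) = 82
Denominator: √[(nΣx²−(Σx)²)(nΣy²−(Σy)²)]
  nΣx²−(Σx)² = 6·495 − 2809 = 161;  nΣy²−(Σy)² = 6·1368 − 7744 = 464
  √(161·464) = √74704 = 273.3203
r = 82 / 273.3203 = 0.3000
t = r·√(n−2)/√(1−r²) = 0.3000·√4 / √(1−0.090000) = 0.600000 / 0.953939 = 0.629

0.629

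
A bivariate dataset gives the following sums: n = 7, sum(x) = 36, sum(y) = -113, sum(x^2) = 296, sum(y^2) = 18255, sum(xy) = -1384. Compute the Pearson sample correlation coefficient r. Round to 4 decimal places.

-0.5949

S_xy = nΣxy − ΣxΣy = 7·(-1384) − 36·(-113) = -9688 − (-4068) = -5620
S_xx = nΣx² − (Σx)² = 7·296 − 36² = 2072 − 1296 = 776
S_yy = nΣy² − (Σy)² = 7·18255 − (-113)² = 127785 − 12769 = 115016
r = S_xy / √(S_xx·S_yy) = -5620 / √(776·115016) = -5620 / √89252416 = -5620 / 9447.3497 = -0.5949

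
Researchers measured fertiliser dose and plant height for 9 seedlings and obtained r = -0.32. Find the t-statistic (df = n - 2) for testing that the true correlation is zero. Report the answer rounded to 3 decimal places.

1 − r² = 1 − 0.1024 = 0.8976;  √(1−r²) = 0.947418
√(n−2) = √7 = 2.645751
t = r·√(n−2)/√(1−r²) = -0.32 · 2.645751 / 0.947418 = -0.894

-0.894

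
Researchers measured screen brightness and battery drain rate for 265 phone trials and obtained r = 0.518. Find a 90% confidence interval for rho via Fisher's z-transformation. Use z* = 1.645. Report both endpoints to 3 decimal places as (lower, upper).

(0.440, 0.588)

z_r = atanh(0.518) = 0.573602;  SE = 1/√(n−3) = 1/√262 = 0.061780
z-limits: 0.573602 ± 1.645·0.061780 = 0.573602 ± 0.101628 = [0.471974, 0.675230]
ρ-limits: (tanh 0.471974, tanh 0.675230) = (0.440, 0.588)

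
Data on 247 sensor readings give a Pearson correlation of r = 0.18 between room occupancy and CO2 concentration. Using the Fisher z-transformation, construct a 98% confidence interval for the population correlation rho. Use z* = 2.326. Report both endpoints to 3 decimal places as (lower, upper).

Fisher z: z_r = atanh(r) = ½·ln((1+0.18)/(1−0.18)) = 0.181983
SE(z) = 1/√(n−3) = 1/√244 = 0.064018
98% ⇒ z* = 2.326; margin = 2.326·0.064018 = 0.148906
CI on z-scale: (0.033077, 0.330889)
Back-transform: tanh(0.033077) = 0.033065, tanh(0.330889) = 0.319319

(0.033, 0.319)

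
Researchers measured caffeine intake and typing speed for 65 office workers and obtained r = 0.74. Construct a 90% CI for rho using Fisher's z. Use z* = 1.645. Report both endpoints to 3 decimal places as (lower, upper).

(0.630, 0.821)

Fisher z: z_r = atanh(r) = ½·ln((1+0.74)/(1−0.74)) = 0.950479
SE(z) = 1/√(n−3) = 1/√62 = 0.127000
90% ⇒ z* = 1.645; margin = 1.645·0.127000 = 0.208915
CI on z-scale: (0.741564, 1.159394)
Back-transform: tanh(0.741564) = 0.630089, tanh(1.159394) = 0.820842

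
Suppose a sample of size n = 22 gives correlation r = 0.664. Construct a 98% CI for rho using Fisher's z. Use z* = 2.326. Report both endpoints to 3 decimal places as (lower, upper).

Fisher z: z_r = atanh(r) = ½·ln((1+0.664)/(1−0.664)) = 0.799934
SE(z) = 1/√(n−3) = 1/√19 = 0.229416
98% ⇒ z* = 2.326; margin = 2.326·0.229416 = 0.533622
CI on z-scale: (0.266312, 1.333556)
Back-transform: tanh(0.266312) = 0.260190, tanh(1.333556) = 0.870116

(0.260, 0.870)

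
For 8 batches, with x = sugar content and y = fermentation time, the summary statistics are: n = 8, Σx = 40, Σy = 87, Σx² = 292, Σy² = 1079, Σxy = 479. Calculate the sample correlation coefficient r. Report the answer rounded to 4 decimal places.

0.3980

Numerator: nΣxy − (Σx)(Σy) = 8·479 − (40)(87) = 352
Denominator: √[(nΣx²−(Σx)²)(nΣy²−(Σy)²)]
  nΣx²−(Σx)² = 8·292 − 1600 = 736;  nΣy²−(Σy)² = 8·1079 − 7569 = 1063
  √(736·1063) = √782368 = 884.5157
r = 352 / 884.5157 = 0.3980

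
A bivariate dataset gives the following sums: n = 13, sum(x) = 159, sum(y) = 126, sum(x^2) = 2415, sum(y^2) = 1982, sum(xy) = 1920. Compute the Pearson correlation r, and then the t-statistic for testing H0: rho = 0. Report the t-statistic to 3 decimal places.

S_xy = nΣxy − ΣxΣy = 13·1920 − 159·126 = 24960 − 20034 = 4926
S_xx = nΣx² − (Σx)² = 13·2415 − 159² = 31395 − 25281 = 6114
S_yy = nΣy² − (Σy)² = 13·1982 − 126² = 25766 − 15876 = 9890
r = S_xy / √(S_xx·S_yy) = 4926 / √(6114·9890) = 4926 / √60467460 = 4926 / 7776.0826 = 0.6335
t = r·√(n−2)/√(1−r²) = 0.6335·√11 / √(1−0.401322) = 2.101082 / 0.773743 = 2.715

2.715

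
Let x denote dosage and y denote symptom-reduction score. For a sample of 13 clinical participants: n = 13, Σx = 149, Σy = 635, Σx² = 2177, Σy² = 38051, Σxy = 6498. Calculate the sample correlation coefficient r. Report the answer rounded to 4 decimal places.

-0.4294

Numerator: nΣxy − (Σx)(Σy) = 13·6498 − (149)(635) = -10141
Denominator: √[(nΣx²−(Σx)²)(nΣy²−(Σy)²)]
  nΣx²−(Σx)² = 13·2177 − 22201 = 6100;  nΣy²−(Σy)² = 13·38051 − 403225 = 91438
  √(6100·91438) = √557771800 = 23617.1929
r = -10141 / 23617.1929 = -0.4294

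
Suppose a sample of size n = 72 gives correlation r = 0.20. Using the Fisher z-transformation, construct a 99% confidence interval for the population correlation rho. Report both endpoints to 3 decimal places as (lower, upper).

(-0.107, 0.472)

z_r = atanh(0.20) = 0.202733;  SE = 1/√(n−3) = 1/√69 = 0.120386
z-limits: 0.202733 ± 2.576·0.120386 = 0.202733 ± 0.310114 = [-0.107381, 0.512847]
ρ-limits: (tanh -0.107381, tanh 0.512847) = (-0.107, 0.472)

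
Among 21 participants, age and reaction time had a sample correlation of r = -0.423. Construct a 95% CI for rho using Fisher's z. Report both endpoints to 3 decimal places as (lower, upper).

z_r = atanh(-0.423) = -0.451340;  SE = 1/√(n−3) = 1/√18 = 0.235702
z-limits: -0.451340 ± 1.960·0.235702 = -0.451340 ± 0.461976 = [-0.913316, 0.010636]
ρ-limits: (tanh -0.913316, tanh 0.010636) = (-0.723, 0.011)

(-0.723, 0.011)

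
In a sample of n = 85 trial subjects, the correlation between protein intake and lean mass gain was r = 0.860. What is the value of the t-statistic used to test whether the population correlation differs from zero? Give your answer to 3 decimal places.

t = r·√(n−2) / √(1−r²) with r = 0.860, n = 85
  = 0.860·√83 / √(1 − 0.739600)
  = 0.860·9.110434 / 0.510294
  = 7.834973 / 0.510294 = 15.354

15.354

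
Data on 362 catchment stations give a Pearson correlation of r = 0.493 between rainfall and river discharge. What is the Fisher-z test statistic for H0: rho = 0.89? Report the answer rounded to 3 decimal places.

-16.710

z_r = atanh(0.493) = 0.540016,  z_0 = atanh(0.89) = 1.421926
SE = 1/√(n−3) = 1/√359 = 0.052778
z = (z_r − z_0)/SE = (0.540016 − 1.421926) / 0.052778 = -0.881910 / 0.052778 = -16.710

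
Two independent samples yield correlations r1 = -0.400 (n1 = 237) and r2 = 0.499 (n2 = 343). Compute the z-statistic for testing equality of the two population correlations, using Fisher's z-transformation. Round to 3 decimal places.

-11.439

Fisher z-transforms: z1 = atanh(-0.400) = -0.423649, z2 = atanh(0.499) = 0.547974; difference d = -0.971623
Var(d) = 1/234 + 1/340 = 0.0042735 + 0.0029412 = 0.0072147
z = d/√Var(d) = -0.971623 / √0.0072147 = -0.971623 / 0.084939 = -11.439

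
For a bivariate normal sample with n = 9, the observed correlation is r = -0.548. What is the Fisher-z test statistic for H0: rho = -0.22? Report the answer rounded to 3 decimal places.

-0.960

Fisher z: atanh(-0.548) = -0.615518, atanh(-0.22) = -0.223656
z = (z_r − z_0)·√(n−3) = (-0.615518 − (-0.223656))·√6 = -0.391862 · 2.449490 = -0.960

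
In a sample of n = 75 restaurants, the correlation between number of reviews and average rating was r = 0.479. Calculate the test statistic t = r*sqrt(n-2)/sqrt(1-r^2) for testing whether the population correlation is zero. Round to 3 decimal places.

4.662

1 − r² = 1 − 0.229441 = 0.770559;  √(1−r²) = 0.877815
√(n−2) = √73 = 8.544004
t = r·√(n−2)/√(1−r²) = 0.479 · 8.544004 / 0.877815 = 4.662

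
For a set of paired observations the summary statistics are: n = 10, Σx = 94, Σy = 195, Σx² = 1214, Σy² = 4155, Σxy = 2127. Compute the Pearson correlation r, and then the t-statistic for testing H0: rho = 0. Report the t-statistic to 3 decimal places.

4.799

S_xy = nΣxy − ΣxΣy = 10·2127 − 94·195 = 21270 − 18330 = 2940
S_xx = nΣx² − (Σx)² = 10·1214 − 94² = 12140 − 8836 = 3304
S_yy = nΣy² − (Σy)² = 10·4155 − 195² = 41550 − 38025 = 3525
r = S_xy / √(S_xx·S_yy) = 2940 / √(3304·3525) = 2940 / √11646600 = 2940 / 3412.7115 = 0.8615
t = r·√(n−2)/√(1−r²) = 0.8615·√8 / √(1−0.742182) = 2.436690 / 0.507758 = 4.799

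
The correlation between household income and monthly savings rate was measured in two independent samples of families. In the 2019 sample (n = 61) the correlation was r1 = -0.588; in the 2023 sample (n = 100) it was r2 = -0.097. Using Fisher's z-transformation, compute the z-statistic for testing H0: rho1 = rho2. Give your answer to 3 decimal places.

-3.478

Fisher z-transforms: z1 = atanh(-0.588) = -0.674604, z2 = atanh(-0.097) = -0.097306; difference d = -0.577298
Var(d) = 1/58 + 1/97 = 0.0172414 + 0.0103093 = 0.0275507
z = d/√Var(d) = -0.577298 / √0.0275507 = -0.577298 / 0.165984 = -3.478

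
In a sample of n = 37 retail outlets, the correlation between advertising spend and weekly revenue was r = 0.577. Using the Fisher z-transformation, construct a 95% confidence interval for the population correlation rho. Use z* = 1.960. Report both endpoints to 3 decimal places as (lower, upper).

(0.311, 0.759)

Fisher z: z_r = atanh(r) = ½·ln((1+0.577)/(1−0.577)) = 0.657954
SE(z) = 1/√(n−3) = 1/√34 = 0.171499
95% ⇒ z* = 1.960; margin = 1.960·0.171499 = 0.336138
CI on z-scale: (0.321816, 0.994092)
Back-transform: tanh(0.321816) = 0.311148, tanh(0.994092) = 0.759102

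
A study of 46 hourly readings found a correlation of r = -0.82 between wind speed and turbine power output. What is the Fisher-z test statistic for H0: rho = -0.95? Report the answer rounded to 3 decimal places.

Fisher z: atanh(-0.82) = -1.156817, atanh(-0.95) = -1.831781
z = (z_r − z_0)·√(n−3) = (-1.156817 − (-1.831781))·√43 = 0.674964 · 6.557439 = 4.426

4.426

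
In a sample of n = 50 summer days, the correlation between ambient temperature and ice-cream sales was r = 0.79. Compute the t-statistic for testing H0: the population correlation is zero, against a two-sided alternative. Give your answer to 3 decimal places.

8.927

t = r·√(n−2) / √(1−r²) with r = 0.79, n = 50
  = 0.79·√48 / √(1 − 0.6241)
  = 0.79·6.928203 / 0.613107
  = 5.473280 / 0.613107 = 8.927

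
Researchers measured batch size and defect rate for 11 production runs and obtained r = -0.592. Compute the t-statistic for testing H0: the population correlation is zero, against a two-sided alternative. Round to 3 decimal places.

t = r·√(n−2) / √(1−r²) with r = -0.592, n = 11
  = -0.592·√9 / √(1 − 0.350464)
  = -0.592·3.000000 / 0.805938
  = -1.776000 / 0.805938 = -2.204

-2.204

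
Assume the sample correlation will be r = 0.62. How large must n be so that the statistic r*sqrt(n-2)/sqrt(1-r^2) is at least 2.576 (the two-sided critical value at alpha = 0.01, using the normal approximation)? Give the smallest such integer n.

13

Need r·√(n−2)/√(1−r²) ≥ 2.576
√(n−2) ≥ 2.576·√(1−0.3844) / 0.62 = 2.576·0.784602 / 0.62 = 3.2599
n−2 ≥ 10.6269  ⇒  n ≥ 12.6269
Smallest integer n = 13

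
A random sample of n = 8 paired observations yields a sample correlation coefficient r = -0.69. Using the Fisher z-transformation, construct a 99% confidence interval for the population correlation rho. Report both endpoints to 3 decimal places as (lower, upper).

(-0.964, 0.295)

z_r = atanh(-0.69) = -0.847956;  SE = 1/√(n−3) = 1/√5 = 0.447214
z-limits: -0.847956 ± 2.576·0.447214 = -0.847956 ± 1.152023 = [-1.999979, 0.304067]
ρ-limits: (tanh -1.999979, tanh 0.304067) = (-0.964, 0.295)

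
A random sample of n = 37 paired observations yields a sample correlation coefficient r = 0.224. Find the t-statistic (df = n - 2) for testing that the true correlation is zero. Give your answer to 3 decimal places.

t = r·√(n−2) / √(1−r²) with r = 0.224, n = 37
  = 0.224·√35 / √(1 − 0.050176)
  = 0.224·5.916080 / 0.974589
  = 1.325202 / 0.974589 = 1.360

1.360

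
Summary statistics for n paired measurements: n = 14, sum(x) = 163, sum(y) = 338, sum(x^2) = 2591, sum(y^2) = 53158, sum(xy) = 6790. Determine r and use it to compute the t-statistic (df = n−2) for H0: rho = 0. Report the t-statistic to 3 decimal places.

Numerator: nΣxy − (Σx)(Σy) = 14·6790 − (163)(338) = 39966
Denominator: √[(nΣx²−(Σx)²)(nΣy²−(Σy)²)]
  nΣx²−(Σx)² = 14·2591 − 26569 = 9705;  nΣy²−(Σy)² = 14·53158 − 114244 = 629968
  √(9705·629968) = √6113839440 = 78191.0445
r = 39966 / 78191.0445 = 0.5111
t = r·√(n−2)/√(1−r²) = 0.5111·√12 / √(1−0.261223) = 1.770502 / 0.859521 = 2.060

2.060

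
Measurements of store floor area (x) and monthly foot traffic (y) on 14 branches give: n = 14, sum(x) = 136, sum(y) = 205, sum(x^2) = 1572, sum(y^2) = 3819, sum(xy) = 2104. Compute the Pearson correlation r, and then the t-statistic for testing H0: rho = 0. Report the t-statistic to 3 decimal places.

0.889

S_xy = nΣxy − ΣxΣy = 14·2104 − 136·205 = 29456 − 27880 = 1576
S_xx = nΣx² − (Σx)² = 14·1572 − 136² = 22008 − 18496 = 3512
S_yy = nΣy² − (Σy)² = 14·3819 − 205² = 53466 − 42025 = 11441
r = S_xy / √(S_xx·S_yy) = 1576 / √(3512·11441) = 1576 / √40180792 = 1576 / 6338.8321 = 0.2486
t = r·√(n−2)/√(1−r²) = 0.2486·√12 / √(1−0.061802) = 0.861176 / 0.968606 = 0.889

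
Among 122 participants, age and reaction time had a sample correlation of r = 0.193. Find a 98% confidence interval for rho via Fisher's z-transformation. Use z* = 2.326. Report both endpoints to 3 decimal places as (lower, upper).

Fisher z: z_r = atanh(r) = ½·ln((1+0.193)/(1−0.193)) = 0.195451
SE(z) = 1/√(n−3) = 1/√119 = 0.091670
98% ⇒ z* = 2.326; margin = 2.326·0.091670 = 0.213224
CI on z-scale: (-0.017773, 0.408675)
Back-transform: tanh(-0.017773) = -0.017771, tanh(0.408675) = 0.387347

(-0.018, 0.387)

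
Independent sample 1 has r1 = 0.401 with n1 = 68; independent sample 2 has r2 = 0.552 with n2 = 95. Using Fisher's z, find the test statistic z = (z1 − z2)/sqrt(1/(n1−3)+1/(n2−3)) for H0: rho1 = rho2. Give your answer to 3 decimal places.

z1 = atanh(0.401) = 0.424840,  z2 = atanh(0.552) = 0.621253
SE = √(1/(n1−3) + 1/(n2−3)) = √(1/65 + 1/92) = √(0.0153846 + 0.0108696) = √0.0262542 = 0.162031
z = (z1 − z2)/SE = (0.424840 − 0.621253) / 0.162031 = -0.196413 / 0.162031 = -1.212

-1.212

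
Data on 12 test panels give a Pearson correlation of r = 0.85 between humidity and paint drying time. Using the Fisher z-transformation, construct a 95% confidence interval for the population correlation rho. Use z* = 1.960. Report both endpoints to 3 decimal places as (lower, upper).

Fisher z: z_r = atanh(r) = ½·ln((1+0.85)/(1−0.85)) = 1.256153
SE(z) = 1/√(n−3) = 1/√9 = 0.333333
95% ⇒ z* = 1.960; margin = 1.960·0.333333 = 0.653333
CI on z-scale: (0.602820, 1.909486)
Back-transform: tanh(0.602820) = 0.539053, tanh(1.909486) = 0.957042

(0.539, 0.957)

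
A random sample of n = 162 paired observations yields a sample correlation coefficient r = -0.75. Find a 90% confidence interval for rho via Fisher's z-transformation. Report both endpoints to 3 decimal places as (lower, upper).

Fisher z: z_r = atanh(r) = ½·ln((1+(-0.75))/(1−(-0.75))) = -0.972955
SE(z) = 1/√(n−3) = 1/√159 = 0.079305
90% ⇒ z* = 1.645; margin = 1.645·0.079305 = 0.130457
CI on z-scale: (-1.103412, -0.842498)
Back-transform: tanh(-1.103412) = -0.801721, tanh(-0.842498) = -0.687130

(-0.802, -0.687)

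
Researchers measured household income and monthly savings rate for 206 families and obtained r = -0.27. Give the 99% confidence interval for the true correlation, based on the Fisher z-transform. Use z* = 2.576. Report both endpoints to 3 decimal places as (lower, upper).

Fisher z: z_r = atanh(r) = ½·ln((1+(-0.27))/(1−(-0.27))) = -0.276864
SE(z) = 1/√(n−3) = 1/√203 = 0.070186
99% ⇒ z* = 2.576; margin = 2.576·0.070186 = 0.180799
CI on z-scale: (-0.457663, -0.096065)
Back-transform: tanh(-0.457663) = -0.428178, tanh(-0.096065) = -0.095771

(-0.428, -0.096)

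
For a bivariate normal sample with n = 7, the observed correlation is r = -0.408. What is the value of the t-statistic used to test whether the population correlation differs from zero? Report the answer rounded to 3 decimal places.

-0.999

t = r·√(n−2) / √(1−r²) with r = -0.408, n = 7
  = -0.408·√5 / √(1 − 0.166464)
  = -0.408·2.236068 / 0.912982
  = -0.912316 / 0.912982 = -0.999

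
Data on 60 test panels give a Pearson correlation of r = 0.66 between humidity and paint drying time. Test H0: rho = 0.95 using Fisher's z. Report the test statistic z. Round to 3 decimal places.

z_r = atanh(0.66) = 0.792814,  z_0 = atanh(0.95) = 1.831781
SE = 1/√(n−3) = 1/√57 = 0.132453
z = (z_r − z_0)/SE = (0.792814 − 1.831781) / 0.132453 = -1.038967 / 0.132453 = -7.844

-7.844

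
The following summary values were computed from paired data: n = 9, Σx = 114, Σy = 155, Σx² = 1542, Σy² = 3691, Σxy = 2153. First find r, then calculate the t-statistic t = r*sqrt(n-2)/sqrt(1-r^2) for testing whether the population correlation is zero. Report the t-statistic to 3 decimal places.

1.981

Numerator: nΣxy − (Σx)(Σy) = 9·2153 − (114)(155) = 1707
Denominator: √[(nΣx²−(Σx)²)(nΣy²−(Σy)²)]
  nΣx²−(Σx)² = 9·1542 − 12996 = 882;  nΣy²−(Σy)² = 9·3691 − 24025 = 9194
  √(882·9194) = √8109108 = 2847.6496
r = 1707 / 2847.6496 = 0.5994
t = r·√(n−2)/√(1−r²) = 0.5994·√7 / √(1−0.359280) = 1.585863 / 0.800450 = 1.981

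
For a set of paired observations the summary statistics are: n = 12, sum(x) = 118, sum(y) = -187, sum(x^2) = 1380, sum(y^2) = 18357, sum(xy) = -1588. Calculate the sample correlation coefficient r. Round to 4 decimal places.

0.1362

S_xy = nΣxy − ΣxΣy = 12·(-1588) − 118·(-187) = -19056 − (-22066) = 3010
S_xx = nΣx² − (Σx)² = 12·1380 − 118² = 16560 − 13924 = 2636
S_yy = nΣy² − (Σy)² = 12·18357 − (-187)² = 220284 − 34969 = 185315
r = S_xy / √(S_xx·S_yy) = 3010 / √(2636·185315) = 3010 / √488490340 = 3010 / 22101.8176 = 0.1362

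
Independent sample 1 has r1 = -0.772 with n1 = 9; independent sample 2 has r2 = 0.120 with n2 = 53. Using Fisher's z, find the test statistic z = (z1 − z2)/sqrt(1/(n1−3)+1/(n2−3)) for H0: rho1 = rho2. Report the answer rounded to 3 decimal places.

-2.652

z1 = atanh(-0.772) = -1.025259,  z2 = atanh(0.120) = 0.120581
SE = √(1/(n1−3) + 1/(n2−3)) = √(1/6 + 1/50) = √(0.1666667 + 0.0200000) = √0.1866667 = 0.432049
z = (z1 − z2)/SE = (-1.025259 − 0.120581) / 0.432049 = -1.145840 / 0.432049 = -2.652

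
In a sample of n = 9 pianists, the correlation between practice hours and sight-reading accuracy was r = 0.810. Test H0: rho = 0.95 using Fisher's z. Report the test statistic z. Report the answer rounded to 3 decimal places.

z_r = atanh(0.810) = 1.127029,  z_0 = atanh(0.95) = 1.831781
SE = 1/√(n−3) = 1/√6 = 0.408248
z = (z_r − z_0)/SE = (1.127029 − 1.831781) / 0.408248 = -0.704752 / 0.408248 = -1.726

-1.726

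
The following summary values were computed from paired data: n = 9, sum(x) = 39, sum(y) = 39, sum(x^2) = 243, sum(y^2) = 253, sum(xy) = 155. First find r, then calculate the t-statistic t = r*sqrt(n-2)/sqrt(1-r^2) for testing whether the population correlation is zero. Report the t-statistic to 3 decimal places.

-0.477

S_xy = nΣxy − ΣxΣy = 9·155 − 39·39 = 1395 − 1521 = -126
S_xx = nΣx² − (Σx)² = 9·243 − 39² = 2187 − 1521 = 666
S_yy = nΣy² − (Σy)² = 9·253 − 39² = 2277 − 1521 = 756
r = S_xy / √(S_xx·S_yy) = -126 / √(666·756) = -126 / √503496 = -126 / 709.5745 = -0.1776
t = r·√(n−2)/√(1−r²) = -0.1776·√7 / √(1−0.031542) = -0.469885 / 0.984103 = -0.477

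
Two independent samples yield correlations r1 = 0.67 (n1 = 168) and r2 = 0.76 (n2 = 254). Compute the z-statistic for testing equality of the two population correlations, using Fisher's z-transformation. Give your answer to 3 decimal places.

Fisher z-transforms: z1 = atanh(0.67) = 0.810743, z2 = atanh(0.76) = 0.996215; difference d = -0.185472
Var(d) = 1/165 + 1/251 = 0.0060606 + 0.0039841 = 0.0100447
z = d/√Var(d) = -0.185472 / √0.0100447 = -0.185472 / 0.100223 = -1.851

-1.851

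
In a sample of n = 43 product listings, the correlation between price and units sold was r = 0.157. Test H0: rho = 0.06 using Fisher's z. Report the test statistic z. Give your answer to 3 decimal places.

0.621

z_r = atanh(0.157) = 0.158309,  z_0 = atanh(0.06) = 0.060072
SE = 1/√(n−3) = 1/√40 = 0.158114
z = (z_r − z_0)/SE = (0.158309 − 0.060072) / 0.158114 = 0.098237 / 0.158114 = 0.621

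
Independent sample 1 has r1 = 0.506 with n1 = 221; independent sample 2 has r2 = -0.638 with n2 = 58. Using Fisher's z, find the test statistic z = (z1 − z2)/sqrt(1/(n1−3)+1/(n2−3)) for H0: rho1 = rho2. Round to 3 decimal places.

Fisher z-transforms: z1 = atanh(0.506) = 0.557338, z2 = atanh(-0.638) = -0.754794; difference d = 1.312132
Var(d) = 1/218 + 1/55 = 0.0045872 + 0.0181818 = 0.0227690
z = d/√Var(d) = 1.312132 / √0.0227690 = 1.312132 / 0.150894 = 8.696

8.696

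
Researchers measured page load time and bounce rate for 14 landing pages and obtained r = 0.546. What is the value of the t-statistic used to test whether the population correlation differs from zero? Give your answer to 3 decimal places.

t = r·√(n−2) / √(1−r²) with r = 0.546, n = 14
  = 0.546·√12 / √(1 − 0.298116)
  = 0.546·3.464102 / 0.837785
  = 1.891400 / 0.837785 = 2.258

2.258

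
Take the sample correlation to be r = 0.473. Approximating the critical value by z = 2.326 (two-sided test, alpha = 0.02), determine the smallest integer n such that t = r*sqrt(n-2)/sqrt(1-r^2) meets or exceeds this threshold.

21

r√(n−2)/√(1−r²) ≥ 2.326  ⇔  n−2 ≥ (2.326)²·(1−r²)/r²
(1−r²)/r² = (1−0.223729)/0.223729 = 3.4697
n ≥ 2 + 5.410276·3.4697 = 2 + 18.7720 = 20.7720
⌈20.7720⌉ = 21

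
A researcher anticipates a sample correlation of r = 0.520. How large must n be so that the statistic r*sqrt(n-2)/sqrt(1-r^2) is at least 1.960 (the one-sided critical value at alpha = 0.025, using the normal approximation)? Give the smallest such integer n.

r√(n−2)/√(1−r²) ≥ 1.960  ⇔  n−2 ≥ (1.960)²·(1−r²)/r²
(1−r²)/r² = (1−0.270400)/0.270400 = 2.6982
n ≥ 2 + 3.8416·2.6982 = 2 + 10.3654 = 12.3654
⌈12.3654⌉ = 13

13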